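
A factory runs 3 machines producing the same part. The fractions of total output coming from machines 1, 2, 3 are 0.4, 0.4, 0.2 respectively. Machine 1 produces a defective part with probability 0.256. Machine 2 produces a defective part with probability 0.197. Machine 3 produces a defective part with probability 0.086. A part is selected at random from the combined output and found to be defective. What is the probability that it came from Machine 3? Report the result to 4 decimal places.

P(defective|M1) = 0.256; P(defective|M2) = 0.197; P(defective|M3) = 0.086.
Prior × likelihood for each source: 0.4·0.256=0.1024, 0.4·0.197=0.07880, 0.2·0.086=0.01720. Summing gives P(defective) = 0.19840.
P(Machine 3 | defective) = 0.01720 / 0.19840 = 0.0867.

Posterior probability ≈ 0.0867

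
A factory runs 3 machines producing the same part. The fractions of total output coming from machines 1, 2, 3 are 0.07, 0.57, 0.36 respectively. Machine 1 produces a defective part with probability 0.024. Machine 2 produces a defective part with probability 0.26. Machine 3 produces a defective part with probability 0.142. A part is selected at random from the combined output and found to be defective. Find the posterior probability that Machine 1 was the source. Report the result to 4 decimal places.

Posterior probability ≈ 0.0084

P(defective|M1) = 0.024; P(defective|M2) = 0.26; P(defective|M3) = 0.142.
Prior × likelihood for each source: 0.07·0.024=0.001680, 0.57·0.26=0.1482, 0.36·0.142=0.05112. Summing gives P(defective) = 0.20100.
P(Machine 1 | defective) = 0.001680 / 0.20100 = 0.0084.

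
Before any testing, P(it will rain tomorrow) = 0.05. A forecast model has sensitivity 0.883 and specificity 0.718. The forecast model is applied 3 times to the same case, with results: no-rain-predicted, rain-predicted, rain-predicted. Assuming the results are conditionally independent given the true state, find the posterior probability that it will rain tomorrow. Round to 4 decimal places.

Posterior P(H) ≈ 0.0776

Let H be the event that it will rain tomorrow; start with P(H) = 0.05. P('rain-predicted'|H) = 0.883, P('rain-predicted'|¬H) = 0.282.
Update on result 1 ('no-rain-predicted'): P(H) ← 0.117·0.0500 / (0.117·0.0500 + 0.718·0.9500) = 0.0058500/0.68795 = 0.0085.
Update on result 2 ('rain-predicted'): P(H) ← 0.883·0.0085 / (0.883·0.0085 + 0.282·0.9915) = 0.0075086/0.28711 = 0.0262.
Update on result 3 ('rain-predicted'): P(H) ← 0.883·0.0262 / (0.883·0.0262 + 0.282·0.9738) = 0.023093/0.29772 = 0.0776.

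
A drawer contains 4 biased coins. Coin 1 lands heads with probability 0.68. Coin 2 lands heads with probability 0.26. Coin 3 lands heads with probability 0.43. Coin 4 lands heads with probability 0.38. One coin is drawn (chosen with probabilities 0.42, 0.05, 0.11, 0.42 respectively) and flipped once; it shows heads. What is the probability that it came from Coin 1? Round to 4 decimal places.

Posterior probability ≈ 0.5650

Tabulate prior·likelihood by source: [1] prior 0.42, lik 0.68, product 0.2856; [2] prior 0.05, lik 0.26, product 0.01300; [3] prior 0.11, lik 0.43, product 0.04730; [4] prior 0.42, lik 0.38, product 0.1596.
Normalizing constant = 0.50550; the posterior for Coin 1 is its product over the sum, 0.2856/0.50550 = 0.5650.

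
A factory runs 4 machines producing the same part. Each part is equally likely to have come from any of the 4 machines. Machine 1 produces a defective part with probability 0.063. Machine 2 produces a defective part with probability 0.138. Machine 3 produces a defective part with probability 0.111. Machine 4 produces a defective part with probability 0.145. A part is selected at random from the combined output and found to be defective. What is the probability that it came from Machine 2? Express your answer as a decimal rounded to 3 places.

Posterior probability ≈ 0.302

Tabulate prior·likelihood by source: [1] prior 0.25, lik 0.063, product 0.01575; [2] prior 0.25, lik 0.138, product 0.03450; [3] prior 0.25, lik 0.111, product 0.02775; [4] prior 0.25, lik 0.145, product 0.03625.
Normalizing constant = 0.11425; the posterior for Machine 2 is its product over the sum, 0.03450/0.11425 = 0.302.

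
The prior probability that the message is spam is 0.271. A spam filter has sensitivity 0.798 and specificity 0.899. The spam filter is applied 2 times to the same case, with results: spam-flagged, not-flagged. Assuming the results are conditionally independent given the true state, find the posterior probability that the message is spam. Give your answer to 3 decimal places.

Posterior P(H) ≈ 0.398

Let H be the event that the message is spam; start with P(H) = 0.271. P('spam-flagged'|H) = 0.798, P('spam-flagged'|¬H) = 0.101.
Update on result 1 ('spam-flagged'): P(H) ← 0.798·0.2710 / (0.798·0.2710 + 0.101·0.7290) = 0.21626/0.28989 = 0.7460.
Update on result 2 ('not-flagged'): P(H) ← 0.202·0.7460 / (0.202·0.7460 + 0.899·0.2540) = 0.15069/0.37903 = 0.3976.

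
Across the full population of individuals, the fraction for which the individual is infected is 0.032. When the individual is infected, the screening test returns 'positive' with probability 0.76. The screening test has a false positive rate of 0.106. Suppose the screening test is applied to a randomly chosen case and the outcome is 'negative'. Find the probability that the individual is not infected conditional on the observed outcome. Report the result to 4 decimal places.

P(¬H | E) ≈ 0.9912

Write H for 'the individual is infected'. Prior odds H:¬H = 0.032/0.968 = 0.033058. For the 'negative' outcome, the likelihood ratio is 0.24/0.894 = 0.26846.
Posterior odds = 0.033058 × 0.26846 = 0.0088746, so P(H|E) = 0.0088746/(1+0.0088746) = 0.0088. Then P(¬H|E) = 1 − 0.0088 = 0.9912.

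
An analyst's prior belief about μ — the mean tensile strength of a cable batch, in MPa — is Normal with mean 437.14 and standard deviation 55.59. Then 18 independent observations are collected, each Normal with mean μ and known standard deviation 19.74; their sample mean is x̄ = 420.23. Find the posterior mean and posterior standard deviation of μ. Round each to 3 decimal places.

With known σ, the Normal prior is conjugate. Weight on the data is w = (n/σ²)/(n/σ² + 1/τ₀²) = 0.0461932/(0.0461932+0.00032360) = 0.99304.
Posterior mean = w·x̄ + (1−w)·μ₀ = 0.99304·420.23 + 0.0069566·437.14 = 420.348. Posterior variance = 1/(0.0461932+0.00032360) = 21.4976, so SD = 4.637.

Posterior mean ≈ 420.348; posterior SD ≈ 4.637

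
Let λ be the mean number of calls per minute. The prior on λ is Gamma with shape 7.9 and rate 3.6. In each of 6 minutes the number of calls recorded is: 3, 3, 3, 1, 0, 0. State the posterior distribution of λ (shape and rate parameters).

Posterior: Gamma(shape=17.9, rate=9.6)

The Poisson likelihood adds the total count to the shape and the number of exposure periods to the rate. Here ∑xᵢ = 10 and n = 6, so shape 7.9→17.9 and rate 3.6→9.6.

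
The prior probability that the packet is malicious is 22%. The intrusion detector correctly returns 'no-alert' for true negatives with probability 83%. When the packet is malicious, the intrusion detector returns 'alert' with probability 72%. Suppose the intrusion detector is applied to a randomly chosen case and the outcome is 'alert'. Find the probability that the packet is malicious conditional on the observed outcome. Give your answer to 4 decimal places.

Let H be the event that the packet is malicious. P(H) = 0.22, so P(¬H) = 0.78. With E the 'alert' result, P(E|H) = 0.72 and P(E|¬H) = 0.17.
P(E) = 0.72·0.22 + 0.17·0.78 = 0.15840 + 0.13260 = 0.29100.
By Bayes' theorem, P(H|E) = 0.15840 / 0.29100 = 0.5443.

P(H | E) ≈ 0.5443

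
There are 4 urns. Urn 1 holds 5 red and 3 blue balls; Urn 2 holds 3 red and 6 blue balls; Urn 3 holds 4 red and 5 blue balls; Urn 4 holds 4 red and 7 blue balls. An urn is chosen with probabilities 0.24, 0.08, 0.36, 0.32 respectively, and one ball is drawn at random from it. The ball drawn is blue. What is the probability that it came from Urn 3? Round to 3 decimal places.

Posterior probability ≈ 0.366

Tabulate prior·likelihood by source: [1] prior 0.24, lik 0.375, product 0.09000; [2] prior 0.08, lik 0.6667, product 0.05333; [3] prior 0.36, lik 0.5556, product 0.2000; [4] prior 0.32, lik 0.6364, product 0.2036.
Normalizing constant = 0.54697; the posterior for Urn 3 is its product over the sum, 0.2000/0.54697 = 0.366.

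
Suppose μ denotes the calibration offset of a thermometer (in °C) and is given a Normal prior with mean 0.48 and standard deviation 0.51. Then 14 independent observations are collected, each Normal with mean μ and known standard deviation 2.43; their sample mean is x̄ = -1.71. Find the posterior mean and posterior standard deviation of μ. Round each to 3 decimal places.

Posterior mean ≈ -0.355; posterior SD ≈ 0.401

With known σ, the Normal prior is conjugate. Weight on the data is w = (n/σ²)/(n/σ² + 1/τ₀²) = 2.37091/(2.37091+3.84468) = 0.38145.
Posterior mean = w·x̄ + (1−w)·μ₀ = 0.38145·-1.71 + 0.61855·0.48 = -0.355. Posterior variance = 1/(2.37091+3.84468) = 0.160886, so SD = 0.401.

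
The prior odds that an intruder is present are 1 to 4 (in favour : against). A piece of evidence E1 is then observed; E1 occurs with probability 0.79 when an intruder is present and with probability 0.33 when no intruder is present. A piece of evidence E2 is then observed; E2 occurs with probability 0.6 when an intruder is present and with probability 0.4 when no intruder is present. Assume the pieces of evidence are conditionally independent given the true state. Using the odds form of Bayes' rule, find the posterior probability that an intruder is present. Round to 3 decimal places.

Posterior probability ≈ 0.473

Prior odds = 1/4 = 0.25000.
Likelihood ratio for E1 = 0.79/0.33 = 2.3939.
Likelihood ratio for E2 = 0.6/0.4 = 1.5000.
Posterior odds = prior odds × LR₁ × LR₂ = 0.89773.
Posterior probability = odds/(1+odds) = 0.89773/1.8977 = 0.473.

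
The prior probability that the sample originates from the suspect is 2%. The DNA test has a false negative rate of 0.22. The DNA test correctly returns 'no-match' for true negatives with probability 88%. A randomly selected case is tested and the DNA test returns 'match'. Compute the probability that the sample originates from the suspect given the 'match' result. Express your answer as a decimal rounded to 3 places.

P(H | E) ≈ 0.117

Write H for 'the sample originates from the suspect'. Prior odds H:¬H = 0.02/0.98 = 0.020408. For the 'match' outcome, the likelihood ratio is 0.78/0.12 = 6.5000.
Posterior odds = 0.020408 × 6.5000 = 0.13265, so P(H|E) = 0.13265/(1+0.13265) = 0.117.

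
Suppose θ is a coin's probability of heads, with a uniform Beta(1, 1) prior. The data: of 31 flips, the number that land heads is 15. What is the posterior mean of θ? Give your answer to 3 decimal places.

Posterior mean ≈ 0.485

Observing 15 successes and 16 failures updates Beta(1, 1) by adding the success and failure counts to the two shape parameters: α = 1+15 = 16, β = 1+16 = 17.
Posterior mean = α/(α+β) = 16/33 = 0.485.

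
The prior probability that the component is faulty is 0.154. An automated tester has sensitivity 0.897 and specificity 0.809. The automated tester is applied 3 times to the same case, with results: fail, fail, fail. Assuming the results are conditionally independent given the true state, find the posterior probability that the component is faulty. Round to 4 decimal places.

With H the event that the component is faulty, the joint likelihood of the observed sequence is P(data|H) = 0.897·0.897·0.897 = 0.72173 and P(data|¬H) = 0.191·0.191·0.191 = 0.0069679.
Bayes: P(H|data) = 0.154·0.72173 / (0.154·0.72173 + 0.846·0.0069679) = 0.11115/0.11704 = 0.9496.

Posterior P(H) ≈ 0.9496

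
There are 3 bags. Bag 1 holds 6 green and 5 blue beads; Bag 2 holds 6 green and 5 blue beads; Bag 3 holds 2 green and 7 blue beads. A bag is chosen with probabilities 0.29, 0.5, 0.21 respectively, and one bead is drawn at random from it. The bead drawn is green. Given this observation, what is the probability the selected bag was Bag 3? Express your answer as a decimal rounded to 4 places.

Posterior probability ≈ 0.0977

P(green|Bag 1) = 0.5455; P(green|Bag 2) = 0.5455; P(green|Bag 3) = 0.2222.
Prior × likelihood for each source: 0.29·0.5455=0.1582, 0.5·0.5455=0.2727, 0.21·0.2222=0.04667. Summing gives P(green) = 0.47758.
P(Bag 3 | green) = 0.04667 / 0.47758 = 0.0977.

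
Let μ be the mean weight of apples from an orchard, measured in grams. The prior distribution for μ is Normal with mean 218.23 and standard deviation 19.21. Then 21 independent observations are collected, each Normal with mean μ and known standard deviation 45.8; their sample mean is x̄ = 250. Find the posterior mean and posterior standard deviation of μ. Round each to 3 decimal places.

Posterior mean ≈ 243.232; posterior SD ≈ 8.866

Prior precision 1/τ₀² = 1/19.21² = 0.00270985; data precision n/σ² = 21/45.8² = 0.0100113.
Posterior precision = 0.00270985 + 0.0100113 = 0.0127211, giving posterior SD = 1/√0.0127211 = 8.866.
Posterior mean = (0.00270985·218.23 + 0.0100113·250) / 0.0127211 = 243.232.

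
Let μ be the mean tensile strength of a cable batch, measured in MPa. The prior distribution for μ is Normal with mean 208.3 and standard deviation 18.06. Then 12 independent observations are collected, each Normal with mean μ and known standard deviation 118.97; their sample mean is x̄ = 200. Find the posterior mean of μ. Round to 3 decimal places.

Posterior mean ≈ 206.502

Prior precision 1/τ₀² = 1/18.06² = 0.00306595; data precision n/σ² = 12/118.97² = 0.00084783.
Posterior precision = 0.00306595 + 0.00084783 = 0.00391377.
Posterior mean = (0.00306595·208.3 + 0.00084783·200) / 0.00391377 = 206.502.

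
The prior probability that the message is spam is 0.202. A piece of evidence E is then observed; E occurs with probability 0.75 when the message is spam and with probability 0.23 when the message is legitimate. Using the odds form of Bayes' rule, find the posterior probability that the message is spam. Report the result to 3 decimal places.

Posterior probability ≈ 0.452

Prior odds = 0.202/(1−0.202) = 0.25313. In log-odds, ln(0.25313) = -1.3738.
Add log likelihood ratio: ln(3.2609) = 1.1820.
Posterior log-odds = -0.19185, so posterior odds = exp(-0.19185) = 0.82543. Converting, P(H|E) = 0.82543/1.8254 = 0.452.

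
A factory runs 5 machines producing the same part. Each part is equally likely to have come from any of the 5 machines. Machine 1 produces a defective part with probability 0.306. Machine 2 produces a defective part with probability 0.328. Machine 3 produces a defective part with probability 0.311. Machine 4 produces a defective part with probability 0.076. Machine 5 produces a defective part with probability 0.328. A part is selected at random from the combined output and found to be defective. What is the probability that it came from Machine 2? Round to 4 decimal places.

P(defective|M1) = 0.306; P(defective|M2) = 0.328; P(defective|M3) = 0.311; P(defective|M4) = 0.076; P(defective|M5) = 0.328.
Prior × likelihood for each source: 0.2·0.306=0.06120, 0.2·0.328=0.06560, 0.2·0.311=0.06220, 0.2·0.076=0.01520, 0.2·0.328=0.06560. Summing gives P(defective) = 0.26980.
P(Machine 2 | defective) = 0.06560 / 0.26980 = 0.2431.

Posterior probability ≈ 0.2431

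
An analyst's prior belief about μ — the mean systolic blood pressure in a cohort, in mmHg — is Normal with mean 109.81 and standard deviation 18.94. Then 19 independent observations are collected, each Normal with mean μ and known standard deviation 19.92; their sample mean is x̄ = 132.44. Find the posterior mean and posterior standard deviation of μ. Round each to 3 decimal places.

Posterior mean ≈ 131.195; posterior SD ≈ 4.442

With known σ, the Normal prior is conjugate. Weight on the data is w = (n/σ²)/(n/σ² + 1/τ₀²) = 0.0478823/(0.0478823+0.00278766) = 0.94498.
Posterior mean = w·x̄ + (1−w)·μ₀ = 0.94498·132.44 + 0.055016·109.81 = 131.195. Posterior variance = 1/(0.0478823+0.00278766) = 19.7356, so SD = 4.442.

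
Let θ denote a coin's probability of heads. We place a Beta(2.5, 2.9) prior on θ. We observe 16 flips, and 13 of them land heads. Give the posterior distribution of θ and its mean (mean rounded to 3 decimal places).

Posterior: Beta(15.5, 5.9); mean ≈ 0.724

Observing 13 successes and 3 failures updates Beta(2.5, 2.9) by adding the success and failure counts to the two shape parameters: α = 2.5+13 = 15.5, β = 2.9+3 = 5.9.
Posterior mean = α/(α+β) = 15.5/21.4 = 0.724.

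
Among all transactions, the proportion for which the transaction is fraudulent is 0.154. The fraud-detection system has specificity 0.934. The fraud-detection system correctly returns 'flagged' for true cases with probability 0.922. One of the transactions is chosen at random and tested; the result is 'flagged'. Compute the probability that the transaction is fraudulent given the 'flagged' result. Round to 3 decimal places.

P(H | E) ≈ 0.718

Let H be the event that the transaction is fraudulent. P(H) = 0.154, so P(¬H) = 0.846. With E the 'flagged' result, P(E|H) = 0.922 and P(E|¬H) = 0.066.
P(E) = 0.922·0.154 + 0.066·0.846 = 0.14199 + 0.055836 = 0.19782.
By Bayes' theorem, P(H|E) = 0.14199 / 0.19782 = 0.718.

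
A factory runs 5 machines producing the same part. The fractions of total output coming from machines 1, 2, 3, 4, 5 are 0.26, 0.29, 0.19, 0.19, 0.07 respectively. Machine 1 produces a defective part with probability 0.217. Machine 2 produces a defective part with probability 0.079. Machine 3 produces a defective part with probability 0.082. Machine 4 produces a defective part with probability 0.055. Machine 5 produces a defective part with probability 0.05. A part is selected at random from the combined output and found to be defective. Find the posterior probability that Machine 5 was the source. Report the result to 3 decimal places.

P(defective|M1) = 0.217; P(defective|M2) = 0.079; P(defective|M3) = 0.082; P(defective|M4) = 0.055; P(defective|M5) = 0.05.
Prior × likelihood for each source: 0.26·0.217=0.05642, 0.29·0.079=0.02291, 0.19·0.082=0.01558, 0.19·0.055=0.01045, 0.07·0.05=0.003500. Summing gives P(defective) = 0.10886.
P(Machine 5 | defective) = 0.003500 / 0.10886 = 0.032.

Posterior probability ≈ 0.032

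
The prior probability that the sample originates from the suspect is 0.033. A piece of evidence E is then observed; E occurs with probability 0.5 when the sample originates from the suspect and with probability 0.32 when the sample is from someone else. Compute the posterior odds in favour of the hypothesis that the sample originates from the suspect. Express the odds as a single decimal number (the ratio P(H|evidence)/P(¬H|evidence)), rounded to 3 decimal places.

Prior odds = 0.033/(1−0.033) = 0.034126.
Likelihood ratio for E = 0.5/0.32 = 1.5625.
Posterior odds = prior odds × LR = 0.053322.

Posterior odds ≈ 0.053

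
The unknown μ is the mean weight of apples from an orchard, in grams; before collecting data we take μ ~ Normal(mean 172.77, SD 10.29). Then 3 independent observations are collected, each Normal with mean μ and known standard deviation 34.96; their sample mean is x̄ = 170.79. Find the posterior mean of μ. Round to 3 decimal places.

Posterior mean ≈ 172.362

Prior precision 1/τ₀² = 1/10.29² = 0.00944429; data precision n/σ² = 3/34.96² = 0.00245459.
Posterior precision = 0.00944429 + 0.00245459 = 0.0118989.
Posterior mean = (0.00944429·172.77 + 0.00245459·170.79) / 0.0118989 = 172.362.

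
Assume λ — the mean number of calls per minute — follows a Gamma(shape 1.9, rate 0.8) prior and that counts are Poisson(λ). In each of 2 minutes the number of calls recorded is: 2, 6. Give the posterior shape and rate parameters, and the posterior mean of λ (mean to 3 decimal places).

The Poisson likelihood adds the total count to the shape and the number of exposure periods to the rate. Here ∑xᵢ = 8 and n = 2, so shape 1.9→9.9 and rate 0.8→2.8.
E[λ | data] = 9.9/2.8 = 3.536.

Posterior: Gamma(shape=9.9, rate=2.8); mean ≈ 3.536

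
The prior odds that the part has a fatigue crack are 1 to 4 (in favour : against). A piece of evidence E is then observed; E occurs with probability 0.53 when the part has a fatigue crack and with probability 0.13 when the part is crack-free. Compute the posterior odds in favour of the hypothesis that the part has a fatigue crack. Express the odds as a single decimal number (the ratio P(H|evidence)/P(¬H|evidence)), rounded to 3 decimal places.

Posterior odds ≈ 1.019

Prior odds = 1/4 = 0.25000.
Likelihood ratio for E = 0.53/0.13 = 4.0769.
Posterior odds = prior odds × LR = 1.0192.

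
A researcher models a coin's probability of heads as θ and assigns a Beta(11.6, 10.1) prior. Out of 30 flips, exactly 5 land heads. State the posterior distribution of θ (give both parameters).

Observing 5 successes and 25 failures updates Beta(11.6, 10.1) by adding the success and failure counts to the two shape parameters: α = 11.6+5 = 16.6, β = 10.1+25 = 35.1.

Posterior: Beta(16.6, 35.1)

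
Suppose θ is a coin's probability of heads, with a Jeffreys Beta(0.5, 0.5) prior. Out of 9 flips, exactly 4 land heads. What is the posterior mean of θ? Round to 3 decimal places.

Posterior mean ≈ 0.450

Observing 4 successes and 5 failures updates Beta(0.5, 0.5) by adding the success and failure counts to the two shape parameters: α = 0.5+4 = 4.5, β = 0.5+5 = 5.5.
Posterior mean = α/(α+β) = 4.5/10 = 0.450.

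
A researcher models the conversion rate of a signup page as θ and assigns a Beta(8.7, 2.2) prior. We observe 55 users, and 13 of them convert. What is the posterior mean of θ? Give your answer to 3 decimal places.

Posterior mean ≈ 0.329

Observing 13 successes and 42 failures updates Beta(8.7, 2.2) by adding the success and failure counts to the two shape parameters: α = 8.7+13 = 21.7, β = 2.2+42 = 44.2.
Posterior mean = α/(α+β) = 21.7/65.9 = 0.329.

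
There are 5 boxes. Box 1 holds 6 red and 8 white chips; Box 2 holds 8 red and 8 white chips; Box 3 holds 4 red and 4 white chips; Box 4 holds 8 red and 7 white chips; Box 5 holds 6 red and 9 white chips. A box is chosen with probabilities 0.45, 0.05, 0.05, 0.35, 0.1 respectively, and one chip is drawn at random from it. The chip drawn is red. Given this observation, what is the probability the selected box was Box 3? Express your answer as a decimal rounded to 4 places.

Posterior probability ≈ 0.0532

P(red|Box 1) = 0.4286; P(red|Box 2) = 0.5; P(red|Box 3) = 0.5; P(red|Box 4) = 0.5333; P(red|Box 5) = 0.4.
Prior × likelihood for each source: 0.45·0.4286=0.1929, 0.05·0.5=0.02500, 0.05·0.5=0.02500, 0.35·0.5333=0.1867, 0.1·0.4=0.04000. Summing gives P(red) = 0.46952.
P(Box 3 | red) = 0.02500 / 0.46952 = 0.0532.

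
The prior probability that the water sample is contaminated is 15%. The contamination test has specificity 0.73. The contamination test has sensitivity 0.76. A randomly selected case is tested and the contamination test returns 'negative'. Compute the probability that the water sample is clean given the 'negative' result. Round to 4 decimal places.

P(¬H | E) ≈ 0.9452

Let H be the event that the water sample is contaminated. P(H) = 0.15, so P(¬H) = 0.85. With E the 'negative' result, P(E|H) = 0.24 and P(E|¬H) = 0.73.
P(E) = 0.24·0.15 + 0.73·0.85 = 0.036000 + 0.62050 = 0.65650.
By Bayes' theorem, P(H|E) = 0.036000 / 0.65650 = 0.0548. Hence P(¬H|E) = 1 − 0.0548 = 0.9452.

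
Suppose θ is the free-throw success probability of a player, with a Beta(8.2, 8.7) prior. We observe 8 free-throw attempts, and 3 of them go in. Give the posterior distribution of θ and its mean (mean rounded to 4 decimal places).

Observing 3 successes and 5 failures updates Beta(8.2, 8.7) by adding the success and failure counts to the two shape parameters: α = 8.2+3 = 11.2, β = 8.7+5 = 13.7.
Posterior mean = α/(α+β) = 11.2/24.9 = 0.4498.

Posterior: Beta(11.2, 13.7); mean ≈ 0.4498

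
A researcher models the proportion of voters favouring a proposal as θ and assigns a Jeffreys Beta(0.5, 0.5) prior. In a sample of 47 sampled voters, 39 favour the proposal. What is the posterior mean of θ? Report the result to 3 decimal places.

Posterior mean ≈ 0.823

Observing 39 successes and 8 failures updates Beta(0.5, 0.5) by adding the success and failure counts to the two shape parameters: α = 0.5+39 = 39.5, β = 0.5+8 = 8.5.
E[θ | data] = 39.5/(39.5+8.5) = 0.823.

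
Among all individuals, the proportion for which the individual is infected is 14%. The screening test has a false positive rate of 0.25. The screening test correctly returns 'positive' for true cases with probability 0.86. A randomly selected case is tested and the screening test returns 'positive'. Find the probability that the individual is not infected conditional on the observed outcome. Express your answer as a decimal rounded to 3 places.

P(¬H | E) ≈ 0.641

Write H for 'the individual is infected'. Prior odds H:¬H = 0.14/0.86 = 0.16279. For the 'positive' outcome, the likelihood ratio is 0.86/0.25 = 3.4400.
Posterior odds = 0.16279 × 3.4400 = 0.56000, so P(H|E) = 0.56000/(1+0.56000) = 0.359. Then P(¬H|E) = 1 − 0.359 = 0.641.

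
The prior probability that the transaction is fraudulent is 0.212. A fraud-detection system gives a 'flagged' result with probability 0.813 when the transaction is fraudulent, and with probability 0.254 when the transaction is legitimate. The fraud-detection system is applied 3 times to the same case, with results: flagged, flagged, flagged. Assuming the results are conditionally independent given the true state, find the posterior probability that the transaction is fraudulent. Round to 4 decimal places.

With H the event that the transaction is fraudulent, the joint likelihood of the observed sequence is P(data|H) = 0.813·0.813·0.813 = 0.53737 and P(data|¬H) = 0.254·0.254·0.254 = 0.016387.
Bayes: P(H|data) = 0.212·0.53737 / (0.212·0.53737 + 0.788·0.016387) = 0.11392/0.12683 = 0.8982.

Posterior P(H) ≈ 0.8982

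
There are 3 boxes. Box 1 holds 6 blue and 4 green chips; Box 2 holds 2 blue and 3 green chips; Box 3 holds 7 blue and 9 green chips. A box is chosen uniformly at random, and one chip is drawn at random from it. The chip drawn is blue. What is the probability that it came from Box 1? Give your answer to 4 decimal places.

Posterior probability ≈ 0.4174

P(blue|Box 1) = 0.6; P(blue|Box 2) = 0.4; P(blue|Box 3) = 0.4375.
Prior × likelihood for each source: 0.333333·0.6=0.2000, 0.333333·0.4=0.1333, 0.333333·0.4375=0.1458. Summing gives P(blue) = 0.47917.
P(Box 1 | blue) = 0.2000 / 0.47917 = 0.4174.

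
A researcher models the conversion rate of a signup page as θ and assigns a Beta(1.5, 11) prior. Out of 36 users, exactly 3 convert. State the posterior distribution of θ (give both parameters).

Observing 3 successes and 33 failures updates Beta(1.5, 11) by adding the success and failure counts to the two shape parameters: α = 1.5+3 = 4.5, β = 11+33 = 44.

Posterior: Beta(4.5, 44)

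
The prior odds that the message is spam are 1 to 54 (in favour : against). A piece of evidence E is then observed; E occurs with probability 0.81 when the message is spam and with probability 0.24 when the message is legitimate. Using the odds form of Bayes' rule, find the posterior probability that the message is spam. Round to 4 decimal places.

Prior odds = 1/54 = 0.018519.
Likelihood ratio for E = 0.81/0.24 = 3.3750.
Posterior odds = prior odds × LR = 0.062500.
Posterior probability = odds/(1+odds) = 0.062500/1.0625 = 0.0588.

Posterior probability ≈ 0.0588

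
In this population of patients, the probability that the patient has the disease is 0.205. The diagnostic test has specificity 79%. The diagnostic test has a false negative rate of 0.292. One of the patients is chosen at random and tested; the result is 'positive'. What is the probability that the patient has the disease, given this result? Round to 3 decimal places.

Let H be the event that the patient has the disease. P(H) = 0.205, so P(¬H) = 0.795. With E the 'positive' result, P(E|H) = 0.708 and P(E|¬H) = 0.21.
P(E) = 0.708·0.205 + 0.21·0.795 = 0.14514 + 0.16695 = 0.31209.
By Bayes' theorem, P(H|E) = 0.14514 / 0.31209 = 0.465.

P(H | E) ≈ 0.465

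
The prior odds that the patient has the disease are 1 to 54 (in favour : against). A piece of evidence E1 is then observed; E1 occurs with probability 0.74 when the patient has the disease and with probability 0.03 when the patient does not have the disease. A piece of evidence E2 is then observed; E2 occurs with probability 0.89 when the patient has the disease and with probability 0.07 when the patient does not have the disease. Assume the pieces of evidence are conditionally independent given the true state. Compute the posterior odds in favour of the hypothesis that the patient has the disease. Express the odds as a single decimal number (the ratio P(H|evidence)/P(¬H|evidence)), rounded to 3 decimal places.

Posterior odds ≈ 5.808

Prior odds = 1/54 = 0.018519. In log-odds, ln(0.018519) = -3.9890.
Add log likelihood ratios: ln(24.667) + ln(12.714) = 5.7482.
Posterior log-odds = 1.7592, so posterior odds = exp(1.7592) = 5.8078.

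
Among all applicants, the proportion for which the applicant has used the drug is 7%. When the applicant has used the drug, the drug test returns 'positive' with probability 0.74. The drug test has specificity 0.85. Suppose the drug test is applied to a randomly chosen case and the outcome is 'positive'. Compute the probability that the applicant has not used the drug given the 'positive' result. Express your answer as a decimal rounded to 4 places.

Let H be the event that the applicant has used the drug. P(H) = 0.07, so P(¬H) = 0.93. With E the 'positive' result, P(E|H) = 0.74 and P(E|¬H) = 0.15.
P(E) = 0.74·0.07 + 0.15·0.93 = 0.051800 + 0.13950 = 0.19130.
By Bayes' theorem, P(H|E) = 0.051800 / 0.19130 = 0.2708. Hence P(¬H|E) = 1 − 0.2708 = 0.7292.

P(¬H | E) ≈ 0.7292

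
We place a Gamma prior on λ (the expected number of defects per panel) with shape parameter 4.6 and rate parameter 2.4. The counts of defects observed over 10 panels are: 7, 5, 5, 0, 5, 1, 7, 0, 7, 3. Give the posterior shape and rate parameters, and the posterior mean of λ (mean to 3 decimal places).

The Poisson likelihood adds the total count to the shape and the number of exposure periods to the rate. Here ∑xᵢ = 40 and n = 10, so shape 4.6→44.6 and rate 2.4→12.4.
E[λ | data] = 44.6/12.4 = 3.597.

Posterior: Gamma(shape=44.6, rate=12.4); mean ≈ 3.597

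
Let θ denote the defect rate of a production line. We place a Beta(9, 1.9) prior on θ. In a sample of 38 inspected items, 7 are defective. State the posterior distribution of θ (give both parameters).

Posterior: Beta(16, 32.9)

Observing 7 successes and 31 failures updates Beta(9, 1.9) by adding the success and failure counts to the two shape parameters: α = 9+7 = 16, β = 1.9+31 = 32.9.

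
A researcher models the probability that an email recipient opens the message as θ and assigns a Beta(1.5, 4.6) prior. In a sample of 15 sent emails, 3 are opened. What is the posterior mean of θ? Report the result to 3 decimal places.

Posterior mean ≈ 0.213

The binomial likelihood is conjugate to the Beta prior: with 3 successes and 12 failures, the posterior is Beta(1.5+3, 4.6+12) = Beta(4.5, 16.6).
E[θ | data] = 4.5/(4.5+16.6) = 0.213.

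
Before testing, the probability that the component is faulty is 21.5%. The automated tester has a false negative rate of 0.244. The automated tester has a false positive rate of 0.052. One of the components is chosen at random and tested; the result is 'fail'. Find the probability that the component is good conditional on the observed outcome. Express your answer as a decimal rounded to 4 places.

P(¬H | E) ≈ 0.2007

Let H be the event that the component is faulty. P(H) = 0.215, so P(¬H) = 0.785. With E the 'fail' result, P(E|H) = 0.756 and P(E|¬H) = 0.052.
P(E) = 0.756·0.215 + 0.052·0.785 = 0.16254 + 0.040820 = 0.20336.
By Bayes' theorem, P(H|E) = 0.16254 / 0.20336 = 0.7993. Hence P(¬H|E) = 1 − 0.7993 = 0.2007.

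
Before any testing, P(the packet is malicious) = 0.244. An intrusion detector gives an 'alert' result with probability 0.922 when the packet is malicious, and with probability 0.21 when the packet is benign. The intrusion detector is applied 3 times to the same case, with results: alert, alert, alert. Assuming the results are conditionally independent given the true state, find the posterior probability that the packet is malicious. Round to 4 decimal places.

Posterior P(H) ≈ 0.9647

Let H be the event that the packet is malicious; start with P(H) = 0.244. P('alert'|H) = 0.922, P('alert'|¬H) = 0.21.
Update on result 1 ('alert'): P(H) ← 0.922·0.2440 / (0.922·0.2440 + 0.21·0.7560) = 0.22497/0.38373 = 0.5863.
Update on result 2 ('alert'): P(H) ← 0.922·0.5863 / (0.922·0.5863 + 0.21·0.4137) = 0.54054/0.62742 = 0.8615.
Update on result 3 ('alert'): P(H) ← 0.922·0.8615 / (0.922·0.8615 + 0.21·0.1385) = 0.79432/0.82340 = 0.9647.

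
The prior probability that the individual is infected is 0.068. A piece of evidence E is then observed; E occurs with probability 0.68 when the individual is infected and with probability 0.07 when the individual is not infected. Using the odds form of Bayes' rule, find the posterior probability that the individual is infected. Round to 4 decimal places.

Posterior probability ≈ 0.4148

Prior odds = 0.068/(1−0.068) = 0.072961. In log-odds, ln(0.072961) = -2.6178.
Add log likelihood ratio: ln(9.7143) = 2.2736.
Posterior log-odds = -0.34423, so posterior odds = exp(-0.34423) = 0.70877. Converting, P(H|E) = 0.70877/1.7088 = 0.4148.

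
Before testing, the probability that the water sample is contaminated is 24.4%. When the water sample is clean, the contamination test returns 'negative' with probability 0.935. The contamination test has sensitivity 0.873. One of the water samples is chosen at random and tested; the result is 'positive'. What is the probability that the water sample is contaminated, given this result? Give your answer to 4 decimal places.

P(H | E) ≈ 0.8126

Write H for 'the water sample is contaminated'. Prior odds H:¬H = 0.244/0.756 = 0.32275. For the 'positive' outcome, the likelihood ratio is 0.873/0.065 = 13.431.
Posterior odds = 0.32275 × 13.431 = 4.3348, so P(H|E) = 4.3348/(1+4.3348) = 0.8126.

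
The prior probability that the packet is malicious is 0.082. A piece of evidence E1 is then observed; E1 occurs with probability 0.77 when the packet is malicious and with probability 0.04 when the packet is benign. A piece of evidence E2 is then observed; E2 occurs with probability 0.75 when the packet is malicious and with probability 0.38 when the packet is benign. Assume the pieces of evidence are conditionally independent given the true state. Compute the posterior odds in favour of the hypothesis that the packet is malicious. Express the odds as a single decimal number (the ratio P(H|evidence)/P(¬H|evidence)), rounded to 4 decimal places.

Prior odds = 0.082/(1−0.082) = 0.089325.
Likelihood ratio for E1 = 0.77/0.04 = 19.250.
Likelihood ratio for E2 = 0.75/0.38 = 1.9737.
Posterior odds = prior odds × LR₁ × LR₂ = 3.3937.

Posterior odds ≈ 3.3937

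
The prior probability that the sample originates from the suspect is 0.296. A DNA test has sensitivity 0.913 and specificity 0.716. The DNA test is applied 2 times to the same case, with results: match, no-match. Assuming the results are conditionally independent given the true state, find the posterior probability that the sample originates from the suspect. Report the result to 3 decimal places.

Posterior P(H) ≈ 0.141

Let H be the event that the sample originates from the suspect; start with P(H) = 0.296. P('match'|H) = 0.913, P('match'|¬H) = 0.284.
Update on result 1 ('match'): P(H) ← 0.913·0.2960 / (0.913·0.2960 + 0.284·0.7040) = 0.27025/0.47018 = 0.5748.
Update on result 2 ('no-match'): P(H) ← 0.087·0.5748 / (0.087·0.5748 + 0.716·0.4252) = 0.050005/0.35447 = 0.1411.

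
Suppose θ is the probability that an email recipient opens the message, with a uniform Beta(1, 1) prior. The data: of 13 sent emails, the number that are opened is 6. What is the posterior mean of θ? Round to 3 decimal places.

Posterior mean ≈ 0.467

Observing 6 successes and 7 failures updates Beta(1, 1) by adding the success and failure counts to the two shape parameters: α = 1+6 = 7, β = 1+7 = 8.
E[θ | data] = 7/(7+8) = 0.467.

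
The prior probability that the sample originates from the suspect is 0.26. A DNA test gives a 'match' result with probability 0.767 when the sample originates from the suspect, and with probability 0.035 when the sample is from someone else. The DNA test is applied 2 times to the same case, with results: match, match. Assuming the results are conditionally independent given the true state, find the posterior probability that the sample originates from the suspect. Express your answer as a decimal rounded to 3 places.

Posterior P(H) ≈ 0.994

With H the event that the sample originates from the suspect, the joint likelihood of the observed sequence is P(data|H) = 0.767·0.767 = 0.58829 and P(data|¬H) = 0.035·0.035 = 0.0012250.
Bayes: P(H|data) = 0.26·0.58829 / (0.26·0.58829 + 0.74·0.0012250) = 0.15296/0.15386 = 0.9941.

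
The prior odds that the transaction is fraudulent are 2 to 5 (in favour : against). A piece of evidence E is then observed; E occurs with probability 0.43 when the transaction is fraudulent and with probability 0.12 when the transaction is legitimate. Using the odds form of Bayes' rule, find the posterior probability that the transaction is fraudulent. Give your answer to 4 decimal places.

Posterior probability ≈ 0.5890

Prior odds = 2/5 = 0.40000. In log-odds, ln(0.40000) = -0.91629.
Add log likelihood ratio: ln(3.5833) = 1.2763.
Posterior log-odds = 0.36000, so posterior odds = exp(0.36000) = 1.4333. Converting, P(H|E) = 1.4333/2.4333 = 0.5890.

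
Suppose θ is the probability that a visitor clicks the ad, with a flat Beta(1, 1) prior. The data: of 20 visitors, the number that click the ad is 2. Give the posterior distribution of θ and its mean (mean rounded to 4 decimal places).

Posterior: Beta(3, 19); mean ≈ 0.1364

The binomial likelihood is conjugate to the Beta prior: with 2 successes and 18 failures, the posterior is Beta(1+2, 1+18) = Beta(3, 19).
E[θ | data] = 3/(3+19) = 0.1364.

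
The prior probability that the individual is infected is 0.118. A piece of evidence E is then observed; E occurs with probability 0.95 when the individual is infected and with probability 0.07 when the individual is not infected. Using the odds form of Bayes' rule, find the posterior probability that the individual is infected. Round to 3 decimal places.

Prior odds = 0.118/(1−0.118) = 0.13379.
Likelihood ratio for E = 0.95/0.07 = 13.571.
Posterior odds = prior odds × LR = 1.8157.
Posterior probability = odds/(1+odds) = 1.8157/2.8157 = 0.645.

Posterior probability ≈ 0.645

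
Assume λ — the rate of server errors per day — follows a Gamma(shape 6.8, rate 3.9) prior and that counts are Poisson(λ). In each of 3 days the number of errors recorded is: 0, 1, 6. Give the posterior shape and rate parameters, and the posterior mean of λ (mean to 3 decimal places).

The Poisson likelihood adds the total count to the shape and the number of exposure periods to the rate. Here ∑xᵢ = 7 and n = 3, so shape 6.8→13.8 and rate 3.9→6.9.
Posterior mean = shape/rate = 13.8/6.9 = 2.000.

Posterior: Gamma(shape=13.8, rate=6.9); mean ≈ 2.000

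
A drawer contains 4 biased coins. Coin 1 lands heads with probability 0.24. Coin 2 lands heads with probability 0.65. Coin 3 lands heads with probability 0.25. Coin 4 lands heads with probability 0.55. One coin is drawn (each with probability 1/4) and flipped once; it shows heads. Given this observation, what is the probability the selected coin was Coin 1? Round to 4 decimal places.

Posterior probability ≈ 0.1420

Tabulate prior·likelihood by source: [1] prior 0.25, lik 0.24, product 0.06000; [2] prior 0.25, lik 0.65, product 0.1625; [3] prior 0.25, lik 0.25, product 0.06250; [4] prior 0.25, lik 0.55, product 0.1375.
Normalizing constant = 0.42250; the posterior for Coin 1 is its product over the sum, 0.06000/0.42250 = 0.1420.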